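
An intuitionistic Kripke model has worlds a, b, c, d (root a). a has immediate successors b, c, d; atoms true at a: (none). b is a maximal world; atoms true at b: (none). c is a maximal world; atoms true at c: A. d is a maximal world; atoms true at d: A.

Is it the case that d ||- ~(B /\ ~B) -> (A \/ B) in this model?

d ||- ~(B /\ ~B) -> (A \/ B): every world accessible from d that forces ~(B /\ ~B) (namely d) also forces A \/ B.

Yes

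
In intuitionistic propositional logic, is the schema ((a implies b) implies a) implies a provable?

This is Peirce's law, which is not intuitionistically valid.
A Kripke countermodel: worlds u0, u1; order generated by u0 <= u1; atoms true at each world — u0:{}; u1:{a}.
u0 does not force ((a implies b) implies a) implies a: already at u0 itself, u0 forces (a implies b) implies a but u0 does not force a.
u0 lacks atom a, so u0 does not force a.
So the root u0 does not force the formula.

No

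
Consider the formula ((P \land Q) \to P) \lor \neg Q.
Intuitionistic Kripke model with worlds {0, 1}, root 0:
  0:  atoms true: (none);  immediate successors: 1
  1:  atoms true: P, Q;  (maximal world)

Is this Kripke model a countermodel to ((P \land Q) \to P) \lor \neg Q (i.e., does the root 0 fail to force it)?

No

0 \Vdash ((P \land Q) \to P) \lor \neg Q via the disjunct (P \land Q) \to P.
So the root 0 forces ((P \land Q) \to P) \lor \neg Q; the model is not a countermodel.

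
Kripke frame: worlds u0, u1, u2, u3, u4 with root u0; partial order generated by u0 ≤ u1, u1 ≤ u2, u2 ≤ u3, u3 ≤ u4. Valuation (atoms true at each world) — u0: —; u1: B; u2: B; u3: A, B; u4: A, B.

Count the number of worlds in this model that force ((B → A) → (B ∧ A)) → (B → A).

u0: does not force it — u0 ⊮ ((B → A) → (B ∧ A)) → (B → A): already at u0 itself, u0 ⊩ (B → A) → (B ∧ A) but u0 ⊮ B → A.
u1: does not force it — u1 ⊮ ((B → A) → (B ∧ A)) → (B → A): already at u1 itself, u1 ⊩ (B → A) → (B ∧ A) but u1 ⊮ B → A.
u2: does not force it — u2 ⊮ ((B → A) → (B ∧ A)) → (B → A): already at u2 itself, u2 ⊩ (B → A) → (B ∧ A) but u2 ⊮ B → A.
u3: forces it.
u4: forces it.
Worlds forcing the formula: {u3, u4}.

2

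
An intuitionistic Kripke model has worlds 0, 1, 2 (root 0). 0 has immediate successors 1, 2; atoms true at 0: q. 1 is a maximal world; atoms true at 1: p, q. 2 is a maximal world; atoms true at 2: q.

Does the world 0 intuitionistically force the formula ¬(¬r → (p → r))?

0 ⊮ ¬(¬r → (p → r)) since 2 is accessible from 0 and 2 ⊩ ¬r → (p → r).
2 ⊩ ¬r → (p → r): every world accessible from 2 that forces ¬r (namely 2) also forces p → r.

No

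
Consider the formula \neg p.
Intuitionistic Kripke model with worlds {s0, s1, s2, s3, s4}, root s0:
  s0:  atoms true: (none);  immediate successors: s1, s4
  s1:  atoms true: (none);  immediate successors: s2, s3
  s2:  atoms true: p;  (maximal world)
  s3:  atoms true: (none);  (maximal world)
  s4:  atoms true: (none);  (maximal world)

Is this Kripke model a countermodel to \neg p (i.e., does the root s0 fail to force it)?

s0 \nVdash \neg p since s2 is accessible from s0 and s2 \Vdash p.
So the root s0 does not force \neg p; the model is a countermodel.

Yes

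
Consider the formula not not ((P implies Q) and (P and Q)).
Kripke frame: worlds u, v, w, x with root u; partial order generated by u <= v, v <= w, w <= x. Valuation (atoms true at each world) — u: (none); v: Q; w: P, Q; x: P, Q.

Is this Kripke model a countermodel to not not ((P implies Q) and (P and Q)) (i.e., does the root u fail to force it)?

u forces not not ((P implies Q) and (P and Q)): no world accessible from u forces not ((P implies Q) and (P and Q)).
So the root u forces not not ((P implies Q) and (P and Q)); the model is not a countermodel.

No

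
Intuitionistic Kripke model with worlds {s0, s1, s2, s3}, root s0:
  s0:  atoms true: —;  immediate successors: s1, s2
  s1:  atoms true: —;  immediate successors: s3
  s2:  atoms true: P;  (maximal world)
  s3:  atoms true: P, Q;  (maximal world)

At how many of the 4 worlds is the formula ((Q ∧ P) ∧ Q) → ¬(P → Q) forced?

s0: does not force it — s0 ⊮ ((Q ∧ P) ∧ Q) → ¬(P → Q): at the accessible world s3, s3 ⊩ (Q ∧ P) ∧ Q but s3 ⊮ ¬(P → Q).
s1: does not force it — s1 ⊮ ((Q ∧ P) ∧ Q) → ¬(P → Q): at the accessible world s3, s3 ⊩ (Q ∧ P) ∧ Q but s3 ⊮ ¬(P → Q).
s2: forces it.
s3: does not force it.
Worlds forcing the formula: {s2}.

1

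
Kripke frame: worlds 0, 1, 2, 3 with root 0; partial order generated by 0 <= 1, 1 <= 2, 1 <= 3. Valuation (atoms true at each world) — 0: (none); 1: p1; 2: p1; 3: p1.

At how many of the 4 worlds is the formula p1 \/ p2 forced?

3

0: does not force it — 0 ||-/- p1 \/ p2: neither disjunct is forced at 0.
1: forces it.
2: forces it.
3: forces it.
Worlds forcing the formula: {1, 2, 3}.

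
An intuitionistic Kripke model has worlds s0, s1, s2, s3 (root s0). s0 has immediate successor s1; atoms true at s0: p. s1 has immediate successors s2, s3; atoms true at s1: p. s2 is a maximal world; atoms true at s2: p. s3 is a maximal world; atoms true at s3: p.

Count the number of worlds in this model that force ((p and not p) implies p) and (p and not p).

s0: does not force it — s0 does not force ((p and not p) implies p) and (p and not p) since s0 fails p and not p.
s1: does not force it — s1 does not force ((p and not p) implies p) and (p and not p) since s1 fails p and not p.
s2: does not force it — s2 does not force ((p and not p) implies p) and (p and not p) since s2 fails p and not p.
s3: does not force it.
Worlds forcing the formula: { }.

0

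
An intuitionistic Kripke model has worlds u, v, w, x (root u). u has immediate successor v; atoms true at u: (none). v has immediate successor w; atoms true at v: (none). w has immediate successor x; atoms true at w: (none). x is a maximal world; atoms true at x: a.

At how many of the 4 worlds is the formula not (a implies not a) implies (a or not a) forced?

u: does not force it — u does not force not (a implies not a) implies (a or not a): already at u itself, u forces not (a implies not a) but u does not force a or not a.
v: does not force it — v does not force not (a implies not a) implies (a or not a): already at v itself, v forces not (a implies not a) but v does not force a or not a.
w: does not force it.
x: forces it.
Worlds forcing the formula: {x}.

1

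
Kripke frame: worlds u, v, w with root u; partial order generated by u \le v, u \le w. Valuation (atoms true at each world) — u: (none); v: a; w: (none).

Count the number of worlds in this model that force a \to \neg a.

u: does not force it — u \nVdash a \to \neg a: at the accessible world v, v \Vdash a but v \nVdash \neg a.
v: does not force it.
w: forces it.
Worlds forcing the formula: {w}.

1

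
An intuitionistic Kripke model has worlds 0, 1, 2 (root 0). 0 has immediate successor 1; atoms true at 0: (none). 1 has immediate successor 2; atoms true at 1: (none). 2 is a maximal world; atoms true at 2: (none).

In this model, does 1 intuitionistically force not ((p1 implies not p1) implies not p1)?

No

1 does not force not ((p1 implies not p1) implies not p1) since 1 is accessible from 1 and 1 forces (p1 implies not p1) implies not p1.
1 forces (p1 implies not p1) implies not p1: every world accessible from 1 that forces p1 implies not p1 (namely 1, 2) also forces not p1.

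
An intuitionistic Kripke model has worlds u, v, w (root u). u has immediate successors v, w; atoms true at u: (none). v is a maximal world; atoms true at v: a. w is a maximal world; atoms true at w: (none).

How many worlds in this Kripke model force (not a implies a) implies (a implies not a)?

1

u: does not force it — u does not force (not a implies a) implies (a implies not a): at the accessible world v, v forces not a implies a but v does not force a implies not a.
v: does not force it — v does not force (not a implies a) implies (a implies not a): already at v itself, v forces not a implies a but v does not force a implies not a.
w: forces it.
Worlds forcing the formula: {w}.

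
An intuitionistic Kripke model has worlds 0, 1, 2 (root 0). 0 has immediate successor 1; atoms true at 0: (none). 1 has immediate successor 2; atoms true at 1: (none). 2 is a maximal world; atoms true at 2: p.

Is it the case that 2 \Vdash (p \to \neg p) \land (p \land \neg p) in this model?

2 \nVdash (p \to \neg p) \land (p \land \neg p) since 2 fails p \to \neg p.

No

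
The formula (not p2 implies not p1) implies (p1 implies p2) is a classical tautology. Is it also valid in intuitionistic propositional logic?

This is the converse of contraposition, which is not intuitionistically valid.
A Kripke countermodel: worlds 0, 1; order generated by 0 <= 1; atoms true at each world — 0:{p1}; 1:{p1,p2}.
0 does not force (not p2 implies not p1) implies (p1 implies p2): already at 0 itself, 0 forces not p2 implies not p1 but 0 does not force p1 implies p2.
0 does not force p1 implies p2: already at 0 itself, 0 forces p1 but 0 does not force p2.
0 lacks atom p2, so 0 does not force p2.
So the root 0 does not force the formula.

No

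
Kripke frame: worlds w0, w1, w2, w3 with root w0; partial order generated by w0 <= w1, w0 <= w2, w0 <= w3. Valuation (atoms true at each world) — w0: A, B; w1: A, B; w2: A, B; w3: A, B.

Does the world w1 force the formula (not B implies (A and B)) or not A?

w1 forces (not B implies (A and B)) or not A via the disjunct not B implies (A and B).

Yes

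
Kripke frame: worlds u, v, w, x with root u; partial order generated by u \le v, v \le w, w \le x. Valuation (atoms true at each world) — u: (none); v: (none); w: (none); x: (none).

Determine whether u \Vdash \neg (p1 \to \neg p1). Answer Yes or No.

u \nVdash \neg (p1 \to \neg p1) since u is accessible from u and u \Vdash p1 \to \neg p1.
u \Vdash p1 \to \neg p1 vacuously: no world accessible from u forces the antecedent p1.

No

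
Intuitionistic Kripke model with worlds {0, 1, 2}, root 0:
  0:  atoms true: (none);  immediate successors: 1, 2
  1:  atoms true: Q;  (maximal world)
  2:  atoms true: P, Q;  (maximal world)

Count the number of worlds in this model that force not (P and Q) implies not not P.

1

0: does not force it — 0 does not force not (P and Q) implies not not P: at the accessible world 1, 1 forces not (P and Q) but 1 does not force not not P.
1: does not force it — 1 does not force not (P and Q) implies not not P: already at 1 itself, 1 forces not (P and Q) but 1 does not force not not P.
2: forces it.
Worlds forcing the formula: {2}.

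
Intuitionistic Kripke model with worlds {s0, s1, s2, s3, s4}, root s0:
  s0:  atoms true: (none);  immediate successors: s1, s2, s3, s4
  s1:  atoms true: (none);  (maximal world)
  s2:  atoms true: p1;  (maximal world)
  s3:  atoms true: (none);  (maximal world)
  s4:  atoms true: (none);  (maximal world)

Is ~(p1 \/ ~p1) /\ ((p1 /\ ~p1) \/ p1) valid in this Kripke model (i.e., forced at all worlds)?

No

Not every world: s0 ||-/- ~(p1 \/ ~p1) /\ ((p1 /\ ~p1) \/ p1).
s0 ||-/- ~(p1 \/ ~p1) /\ ((p1 /\ ~p1) \/ p1) since s0 fails ~(p1 \/ ~p1).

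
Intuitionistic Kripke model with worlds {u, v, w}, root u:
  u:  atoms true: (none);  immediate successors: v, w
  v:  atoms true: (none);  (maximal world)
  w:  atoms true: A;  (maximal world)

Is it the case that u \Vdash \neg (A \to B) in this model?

u \nVdash \neg (A \to B) since v is accessible from u and v \Vdash A \to B.
v \Vdash A \to B vacuously: no world accessible from v forces the antecedent A.

No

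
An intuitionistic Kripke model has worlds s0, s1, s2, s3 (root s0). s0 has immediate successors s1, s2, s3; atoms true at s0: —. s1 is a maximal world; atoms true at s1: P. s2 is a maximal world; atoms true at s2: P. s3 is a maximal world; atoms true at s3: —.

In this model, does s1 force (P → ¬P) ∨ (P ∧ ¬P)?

No

s1 ⊮ (P → ¬P) ∨ (P ∧ ¬P): neither disjunct is forced at s1.
s1 ⊮ P → ¬P: already at s1 itself, s1 ⊩ P but s1 ⊮ ¬P.
s1 ⊮ ¬P since s1 is accessible from s1 and s1 ⊩ P.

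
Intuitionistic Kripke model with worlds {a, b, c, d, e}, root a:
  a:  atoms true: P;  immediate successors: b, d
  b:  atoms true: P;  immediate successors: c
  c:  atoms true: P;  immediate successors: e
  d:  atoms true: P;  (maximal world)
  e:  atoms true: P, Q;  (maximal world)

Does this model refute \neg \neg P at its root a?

a \Vdash \neg \neg P: no world accessible from a forces \neg P.
So the root a forces \neg \neg P; the model is not a countermodel.

No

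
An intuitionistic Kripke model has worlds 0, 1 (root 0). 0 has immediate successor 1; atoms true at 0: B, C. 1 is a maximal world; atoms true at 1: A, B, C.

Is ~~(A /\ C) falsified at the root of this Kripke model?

No

0 ||- ~~(A /\ C): no world accessible from 0 forces ~(A /\ C).
So the root 0 forces ~~(A /\ C); the model is not a countermodel.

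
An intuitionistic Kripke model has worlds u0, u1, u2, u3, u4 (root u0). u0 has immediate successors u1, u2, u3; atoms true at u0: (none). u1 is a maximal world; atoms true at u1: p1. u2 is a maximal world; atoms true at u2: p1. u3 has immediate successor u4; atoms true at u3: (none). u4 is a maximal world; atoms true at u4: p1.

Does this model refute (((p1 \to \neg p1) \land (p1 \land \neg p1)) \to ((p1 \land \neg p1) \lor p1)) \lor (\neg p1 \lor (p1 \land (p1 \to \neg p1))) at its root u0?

No

u0 \Vdash (((p1 \to \neg p1) \land (p1 \land \neg p1)) \to ((p1 \land \neg p1) \lor p1)) \lor (\neg p1 \lor (p1 \land (p1 \to \neg p1))) via the disjunct ((p1 \to \neg p1) \land (p1 \land \neg p1)) \to ((p1 \land \neg p1) \lor p1).
So the root u0 forces (((p1 \to \neg p1) \land (p1 \land \neg p1)) \to ((p1 \land \neg p1) \lor p1)) \lor (\neg p1 \lor (p1 \land (p1 \to \neg p1))); the model is not a countermodel.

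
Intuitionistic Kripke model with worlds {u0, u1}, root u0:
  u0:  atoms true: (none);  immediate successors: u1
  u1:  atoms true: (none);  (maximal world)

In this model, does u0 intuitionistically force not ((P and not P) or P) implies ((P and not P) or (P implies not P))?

u0 forces not ((P and not P) or P) implies ((P and not P) or (P implies not P)): every world accessible from u0 that forces not ((P and not P) or P) (namely u0, u1) also forces (P and not P) or (P implies not P).

Yes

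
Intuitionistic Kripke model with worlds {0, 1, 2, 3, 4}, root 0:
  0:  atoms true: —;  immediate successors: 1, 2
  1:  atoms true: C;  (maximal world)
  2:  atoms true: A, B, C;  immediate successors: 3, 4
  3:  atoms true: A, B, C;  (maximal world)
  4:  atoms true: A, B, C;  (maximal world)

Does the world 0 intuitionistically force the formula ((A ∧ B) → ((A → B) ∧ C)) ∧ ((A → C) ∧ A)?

No

0 ⊮ ((A ∧ B) → ((A → B) ∧ C)) ∧ ((A → C) ∧ A) since 0 fails (A → C) ∧ A.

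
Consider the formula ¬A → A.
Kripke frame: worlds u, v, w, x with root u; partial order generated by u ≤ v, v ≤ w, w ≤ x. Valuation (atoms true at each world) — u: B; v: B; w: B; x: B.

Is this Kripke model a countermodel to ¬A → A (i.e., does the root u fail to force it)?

u ⊮ ¬A → A: already at u itself, u ⊩ ¬A but u ⊮ A.
u lacks atom A, so u ⊮ A.
So the root u does not force ¬A → A; the model is a countermodel.

Yes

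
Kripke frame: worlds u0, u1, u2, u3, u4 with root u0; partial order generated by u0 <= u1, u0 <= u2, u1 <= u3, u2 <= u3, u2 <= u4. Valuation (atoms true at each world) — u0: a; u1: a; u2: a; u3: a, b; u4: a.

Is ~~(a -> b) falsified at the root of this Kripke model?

Yes

u0 ||-/- ~~(a -> b) since u4 is accessible from u0 and u4 ||- ~(a -> b).
u4 ||- ~(a -> b): no world accessible from u4 forces a -> b.
So the root u0 does not force ~~(a -> b); the model is a countermodel.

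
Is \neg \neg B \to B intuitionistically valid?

This is double-negation elimination, which is not intuitionistically valid.
A Kripke countermodel: worlds u, v; order generated by u \le v; atoms true at each world — u:{}; v:{B}.
u \nVdash \neg \neg B \to B: already at u itself, u \Vdash \neg \neg B but u \nVdash B.
u lacks atom B, so u \nVdash B.
So the root u does not force the formula.

No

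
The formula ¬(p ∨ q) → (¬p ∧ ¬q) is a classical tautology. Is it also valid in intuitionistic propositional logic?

Yes

This is a constructively valid De Morgan direction (negated disjunction to conjunction of negations), which is intuitionistically derivable.
From ¬(p ∨ q): if p held then p ∨ q would, contradiction — so ¬p; similarly ¬q.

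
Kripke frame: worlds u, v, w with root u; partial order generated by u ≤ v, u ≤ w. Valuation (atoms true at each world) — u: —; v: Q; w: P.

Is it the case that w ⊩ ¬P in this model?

w ⊮ ¬P since w is accessible from w and w ⊩ P.

No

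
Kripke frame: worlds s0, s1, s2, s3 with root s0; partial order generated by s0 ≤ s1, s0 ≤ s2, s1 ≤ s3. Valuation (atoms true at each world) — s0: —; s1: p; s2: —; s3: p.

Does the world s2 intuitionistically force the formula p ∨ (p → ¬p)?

Yes

s2 ⊩ p ∨ (p → ¬p) via the disjunct p → ¬p.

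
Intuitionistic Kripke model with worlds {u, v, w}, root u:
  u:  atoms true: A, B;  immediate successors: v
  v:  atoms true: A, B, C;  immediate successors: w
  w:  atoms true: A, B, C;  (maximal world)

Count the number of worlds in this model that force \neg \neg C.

3

u: forces it.
v: forces it.
w: forces it.
Worlds forcing the formula: {u, v, w}.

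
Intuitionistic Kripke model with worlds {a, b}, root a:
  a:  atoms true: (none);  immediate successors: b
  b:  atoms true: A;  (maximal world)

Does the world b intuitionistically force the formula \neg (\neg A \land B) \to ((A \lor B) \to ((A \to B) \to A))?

b \Vdash \neg (\neg A \land B) \to ((A \lor B) \to ((A \to B) \to A)): every world accessible from b that forces \neg (\neg A \land B) (namely b) also forces (A \lor B) \to ((A \to B) \to A).

Yes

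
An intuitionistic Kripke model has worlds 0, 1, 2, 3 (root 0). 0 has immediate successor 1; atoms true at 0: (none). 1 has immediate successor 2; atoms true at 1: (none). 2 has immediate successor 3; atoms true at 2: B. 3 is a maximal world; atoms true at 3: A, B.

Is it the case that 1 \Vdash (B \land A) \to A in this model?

1 \Vdash (B \land A) \to A: every world accessible from 1 that forces B \land A (namely 3) also forces A.

Yes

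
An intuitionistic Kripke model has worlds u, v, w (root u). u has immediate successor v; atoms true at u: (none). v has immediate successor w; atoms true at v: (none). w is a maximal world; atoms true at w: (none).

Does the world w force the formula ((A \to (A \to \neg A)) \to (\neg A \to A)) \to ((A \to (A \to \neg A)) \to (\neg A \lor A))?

w \Vdash ((A \to (A \to \neg A)) \to (\neg A \to A)) \to ((A \to (A \to \neg A)) \to (\neg A \lor A)) vacuously: no world accessible from w forces the antecedent (A \to (A \to \neg A)) \to (\neg A \to A).

Yes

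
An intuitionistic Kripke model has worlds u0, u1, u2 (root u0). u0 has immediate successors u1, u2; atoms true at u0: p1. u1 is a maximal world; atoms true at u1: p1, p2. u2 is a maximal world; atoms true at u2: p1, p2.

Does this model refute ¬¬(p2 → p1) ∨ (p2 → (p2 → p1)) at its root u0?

u0 ⊩ ¬¬(p2 → p1) ∨ (p2 → (p2 → p1)) via the disjunct ¬¬(p2 → p1).
So the root u0 forces ¬¬(p2 → p1) ∨ (p2 → (p2 → p1)); the model is not a countermodel.

No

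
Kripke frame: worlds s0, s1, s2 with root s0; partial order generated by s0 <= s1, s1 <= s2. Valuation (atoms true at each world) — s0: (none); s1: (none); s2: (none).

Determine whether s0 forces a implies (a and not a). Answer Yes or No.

Yes

s0 forces a implies (a and not a) vacuously: no world accessible from s0 forces the antecedent a.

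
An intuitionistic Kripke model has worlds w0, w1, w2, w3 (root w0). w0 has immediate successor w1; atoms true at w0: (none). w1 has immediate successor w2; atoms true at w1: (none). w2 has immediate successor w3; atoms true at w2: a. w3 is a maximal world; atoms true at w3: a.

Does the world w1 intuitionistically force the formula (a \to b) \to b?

w1 \Vdash (a \to b) \to b vacuously: no world accessible from w1 forces the antecedent a \to b.

Yes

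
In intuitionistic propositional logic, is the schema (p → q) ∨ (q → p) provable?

This is the Gödel–Dummett linearity axiom, which is not intuitionistically valid.
A Kripke countermodel: worlds 0, 1, 2; order generated by 0 ≤ 1, 0 ≤ 2; atoms true at each world — 0:{}; 1:{p}; 2:{q}.
0 ⊮ (p → q) ∨ (q → p): neither disjunct is forced at 0.
0 ⊮ p → q: at the accessible world 1, 1 ⊩ p but 1 ⊮ q.
1 lacks atom q, so 1 ⊮ q.
So the root 0 does not force the formula.

No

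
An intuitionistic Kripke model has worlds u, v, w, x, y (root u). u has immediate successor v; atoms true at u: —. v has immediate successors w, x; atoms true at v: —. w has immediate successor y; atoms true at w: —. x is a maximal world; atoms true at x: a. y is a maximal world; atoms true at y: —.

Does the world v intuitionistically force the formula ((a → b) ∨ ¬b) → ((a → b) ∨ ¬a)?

No

v ⊮ ((a → b) ∨ ¬b) → ((a → b) ∨ ¬a): already at v itself, v ⊩ (a → b) ∨ ¬b but v ⊮ (a → b) ∨ ¬a.
v ⊮ (a → b) ∨ ¬a: neither disjunct is forced at v.
v ⊮ a → b: at the accessible world x, x ⊩ a but x ⊮ b.
x lacks atom b, so x ⊮ b.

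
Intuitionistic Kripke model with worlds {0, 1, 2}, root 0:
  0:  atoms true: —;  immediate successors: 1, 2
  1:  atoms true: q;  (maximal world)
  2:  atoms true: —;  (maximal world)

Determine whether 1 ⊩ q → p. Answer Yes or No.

No

1 ⊮ q → p: already at 1 itself, 1 ⊩ q but 1 ⊮ p.
1 lacks atom p, so 1 ⊮ p.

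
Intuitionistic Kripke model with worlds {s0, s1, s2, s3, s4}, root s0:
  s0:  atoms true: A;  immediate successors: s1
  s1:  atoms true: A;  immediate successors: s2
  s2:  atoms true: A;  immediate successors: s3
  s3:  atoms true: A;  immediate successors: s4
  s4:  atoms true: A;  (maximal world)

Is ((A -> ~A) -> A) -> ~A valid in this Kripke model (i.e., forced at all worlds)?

No

Not every world: s0 ||-/- ((A -> ~A) -> A) -> ~A.
s0 ||-/- ((A -> ~A) -> A) -> ~A: already at s0 itself, s0 ||- (A -> ~A) -> A but s0 ||-/- ~A.
s0 ||-/- ~A since s0 is accessible from s0 and s0 ||- A.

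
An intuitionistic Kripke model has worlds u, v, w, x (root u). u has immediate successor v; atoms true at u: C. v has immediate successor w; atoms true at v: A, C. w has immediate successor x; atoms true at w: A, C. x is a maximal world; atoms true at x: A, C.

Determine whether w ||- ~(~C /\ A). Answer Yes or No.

Yes

w ||- ~(~C /\ A): no world accessible from w forces ~C /\ A.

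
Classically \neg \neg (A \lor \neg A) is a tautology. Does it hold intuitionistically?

This is the double negation of excluded middle, which is intuitionistically derivable.
Assuming \neg (A \lor \neg A): from A we'd get A \lor \neg A, so \neg A; but then A \lor \neg A again — contradiction. Hence \neg \neg (A \lor \neg A).

Yes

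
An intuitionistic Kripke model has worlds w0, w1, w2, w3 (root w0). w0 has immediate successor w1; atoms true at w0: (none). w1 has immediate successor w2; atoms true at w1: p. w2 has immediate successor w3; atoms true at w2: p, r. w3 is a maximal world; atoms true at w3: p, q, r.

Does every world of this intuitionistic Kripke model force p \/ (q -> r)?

Yes

w0 ||- p \/ (q -> r) via the disjunct q -> r.
Since the root w0 forces p \/ (q -> r) and forcing is persistent (monotone upward), every world forces it.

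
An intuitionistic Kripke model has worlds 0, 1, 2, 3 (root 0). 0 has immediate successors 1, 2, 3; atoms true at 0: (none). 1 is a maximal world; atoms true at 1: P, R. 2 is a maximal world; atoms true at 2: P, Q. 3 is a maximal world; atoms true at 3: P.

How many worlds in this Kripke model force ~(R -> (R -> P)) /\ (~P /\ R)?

0

0: does not force it — 0 ||-/- ~(R -> (R -> P)) /\ (~P /\ R) since 0 fails ~(R -> (R -> P)).
1: does not force it.
2: does not force it.
3: does not force it.
Worlds forcing the formula: { }.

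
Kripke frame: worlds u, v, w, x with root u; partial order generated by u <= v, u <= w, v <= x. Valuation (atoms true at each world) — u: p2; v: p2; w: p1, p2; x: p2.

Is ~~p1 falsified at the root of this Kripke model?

Yes

u ||-/- ~~p1 since v is accessible from u and v ||- ~p1.
v ||- ~p1: no world accessible from v forces p1.
So the root u does not force ~~p1; the model is a countermodel.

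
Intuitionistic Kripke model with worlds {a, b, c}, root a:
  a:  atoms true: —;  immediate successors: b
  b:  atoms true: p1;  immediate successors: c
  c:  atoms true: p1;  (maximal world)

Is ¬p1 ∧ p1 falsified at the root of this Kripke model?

Yes

a ⊮ ¬p1 ∧ p1 since a fails ¬p1.
So the root a does not force ¬p1 ∧ p1; the model is a countermodel.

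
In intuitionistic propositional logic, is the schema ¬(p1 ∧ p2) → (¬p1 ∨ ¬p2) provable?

No

This is the constructively invalid direction of De Morgan's law for conjunction, which is not intuitionistically valid.
A Kripke countermodel: worlds u0, u1, u2; order generated by u0 ≤ u1, u0 ≤ u2; atoms true at each world — u0:{}; u1:{p1}; u2:{p2}.
u0 ⊮ ¬(p1 ∧ p2) → (¬p1 ∨ ¬p2): already at u0 itself, u0 ⊩ ¬(p1 ∧ p2) but u0 ⊮ ¬p1 ∨ ¬p2.
u0 ⊮ ¬p1 ∨ ¬p2: neither disjunct is forced at u0.
u0 ⊮ ¬p1 since u1 is accessible from u0 and u1 ⊩ p1.
So the root u0 does not force the formula.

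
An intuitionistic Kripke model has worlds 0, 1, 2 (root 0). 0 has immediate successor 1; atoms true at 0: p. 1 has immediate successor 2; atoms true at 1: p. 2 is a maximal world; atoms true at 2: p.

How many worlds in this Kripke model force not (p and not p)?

3

0: forces it.
1: forces it.
2: forces it.
Worlds forcing the formula: {0, 1, 2}.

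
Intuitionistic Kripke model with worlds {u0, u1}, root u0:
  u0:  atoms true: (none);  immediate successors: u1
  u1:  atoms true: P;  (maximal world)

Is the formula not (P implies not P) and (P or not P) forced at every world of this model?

Not every world: u0 does not force not (P implies not P) and (P or not P).
u0 does not force not (P implies not P) and (P or not P) since u0 fails P or not P.

No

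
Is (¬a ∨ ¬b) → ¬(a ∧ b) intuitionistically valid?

Yes

This is a constructively valid De Morgan direction (disjunction of negations to negated conjunction), which is intuitionistically derivable.
If ¬a holds at a world then no accessible world forces a, hence none forces a ∧ b; likewise for ¬b.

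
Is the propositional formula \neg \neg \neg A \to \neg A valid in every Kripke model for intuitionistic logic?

This is triple-negation reduction, which is intuitionistically derivable.
Assume \neg \neg \neg A and suppose A. Then \neg \neg A (double-negation introduction), contradicting \neg \neg \neg A. So \neg A.

Yes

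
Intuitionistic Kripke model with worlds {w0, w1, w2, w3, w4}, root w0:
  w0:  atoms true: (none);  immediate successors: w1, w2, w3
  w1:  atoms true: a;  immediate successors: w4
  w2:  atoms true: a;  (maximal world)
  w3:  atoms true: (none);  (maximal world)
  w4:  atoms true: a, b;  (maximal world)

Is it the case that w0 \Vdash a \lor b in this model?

No

w0 \nVdash a \lor b: neither disjunct is forced at w0.
w0 lacks atom a, so w0 \nVdash a.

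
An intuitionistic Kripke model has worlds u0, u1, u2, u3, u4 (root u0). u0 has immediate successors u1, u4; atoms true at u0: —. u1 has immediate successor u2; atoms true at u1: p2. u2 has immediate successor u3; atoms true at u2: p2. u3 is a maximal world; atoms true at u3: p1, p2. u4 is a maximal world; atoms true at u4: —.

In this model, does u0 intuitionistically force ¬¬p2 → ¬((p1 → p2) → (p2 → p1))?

u0 ⊮ ¬¬p2 → ¬((p1 → p2) → (p2 → p1)): at the accessible world u1, u1 ⊩ ¬¬p2 but u1 ⊮ ¬((p1 → p2) → (p2 → p1)).
u1 ⊮ ¬((p1 → p2) → (p2 → p1)) since u3 is accessible from u1 and u3 ⊩ (p1 → p2) → (p2 → p1).
u3 ⊩ (p1 → p2) → (p2 → p1): every world accessible from u3 that forces p1 → p2 (namely u3) also forces p2 → p1.

No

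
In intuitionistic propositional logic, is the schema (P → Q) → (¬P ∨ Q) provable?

No

This is the material-implication-as-disjunction principle, which is not intuitionistically valid.
A Kripke countermodel: worlds a, b; order generated by a ≤ b; atoms true at each world — a:{}; b:{P,Q}.
a ⊮ (P → Q) → (¬P ∨ Q): already at a itself, a ⊩ P → Q but a ⊮ ¬P ∨ Q.
a ⊮ ¬P ∨ Q: neither disjunct is forced at a.
a ⊮ ¬P since b is accessible from a and b ⊩ P.
So the root a does not force the formula.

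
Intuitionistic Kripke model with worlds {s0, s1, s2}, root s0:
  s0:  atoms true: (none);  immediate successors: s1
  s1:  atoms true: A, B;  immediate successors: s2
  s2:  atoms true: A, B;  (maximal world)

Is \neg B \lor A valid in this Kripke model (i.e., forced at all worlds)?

Not every world: s0 \nVdash \neg B \lor A.
s0 \nVdash \neg B \lor A: neither disjunct is forced at s0.
s0 \nVdash \neg B since s1 is accessible from s0 and s1 \Vdash B.

No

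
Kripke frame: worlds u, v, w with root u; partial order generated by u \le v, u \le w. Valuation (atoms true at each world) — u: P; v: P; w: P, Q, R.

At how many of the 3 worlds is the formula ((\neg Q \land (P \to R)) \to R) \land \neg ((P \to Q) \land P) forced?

u: does not force it — u \nVdash ((\neg Q \land (P \to R)) \to R) \land \neg ((P \to Q) \land P) since u fails \neg ((P \to Q) \land P).
v: forces it.
w: does not force it — w \nVdash ((\neg Q \land (P \to R)) \to R) \land \neg ((P \to Q) \land P) since w fails \neg ((P \to Q) \land P).
Worlds forcing the formula: {v}.

1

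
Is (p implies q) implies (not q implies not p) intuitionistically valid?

Yes

This is the forward direction of contraposition, which is intuitionistically derivable.
Assume p implies q and not q. If p held then q would follow, contradicting not q; so not p.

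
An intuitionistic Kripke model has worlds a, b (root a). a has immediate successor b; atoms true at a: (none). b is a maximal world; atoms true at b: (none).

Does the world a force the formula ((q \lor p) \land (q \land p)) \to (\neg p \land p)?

Yes

a \Vdash ((q \lor p) \land (q \land p)) \to (\neg p \land p) vacuously: no world accessible from a forces the antecedent (q \lor p) \land (q \land p).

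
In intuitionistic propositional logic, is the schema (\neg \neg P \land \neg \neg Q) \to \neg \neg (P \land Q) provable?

This is the distribution of double negation over conjunction, which is intuitionistically derivable.
Assume \neg \neg P, \neg \neg Q, and \neg (P \land Q). From P we'd get \neg Q (since P \land Q is refuted), contradicting \neg \neg Q; so \neg P, contradicting \neg \neg P.

Yes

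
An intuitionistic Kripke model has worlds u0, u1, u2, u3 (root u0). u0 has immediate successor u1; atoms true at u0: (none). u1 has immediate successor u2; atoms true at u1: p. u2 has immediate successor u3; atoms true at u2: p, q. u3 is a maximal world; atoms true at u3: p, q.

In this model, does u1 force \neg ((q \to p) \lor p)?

u1 \nVdash \neg ((q \to p) \lor p) since u1 is accessible from u1 and u1 \Vdash (q \to p) \lor p.
u1 \Vdash (q \to p) \lor p via the disjunct q \to p.

No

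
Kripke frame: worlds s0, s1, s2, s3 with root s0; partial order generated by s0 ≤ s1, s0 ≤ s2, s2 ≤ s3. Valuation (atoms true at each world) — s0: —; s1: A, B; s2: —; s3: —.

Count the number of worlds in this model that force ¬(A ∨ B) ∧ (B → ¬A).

s0: does not force it — s0 ⊮ ¬(A ∨ B) ∧ (B → ¬A) since s0 fails ¬(A ∨ B).
s1: does not force it — s1 ⊮ ¬(A ∨ B) ∧ (B → ¬A) since s1 fails ¬(A ∨ B).
s2: forces it.
s3: forces it.
Worlds forcing the formula: {s2, s3}.

2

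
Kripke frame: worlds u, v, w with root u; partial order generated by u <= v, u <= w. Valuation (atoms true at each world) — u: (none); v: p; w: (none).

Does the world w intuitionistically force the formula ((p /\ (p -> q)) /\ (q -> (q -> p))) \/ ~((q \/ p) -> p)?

w ||-/- ((p /\ (p -> q)) /\ (q -> (q -> p))) \/ ~((q \/ p) -> p): neither disjunct is forced at w.
w ||-/- (p /\ (p -> q)) /\ (q -> (q -> p)) since w fails p /\ (p -> q).

No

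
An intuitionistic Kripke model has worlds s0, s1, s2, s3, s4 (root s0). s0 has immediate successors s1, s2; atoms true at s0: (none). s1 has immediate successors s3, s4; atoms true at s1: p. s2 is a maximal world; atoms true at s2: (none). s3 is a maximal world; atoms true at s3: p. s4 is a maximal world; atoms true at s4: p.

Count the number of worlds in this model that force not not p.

s0: does not force it — s0 does not force not not p since s2 is accessible from s0 and s2 forces not p.
s1: forces it.
s2: does not force it — s2 does not force not not p since s2 is accessible from s2 and s2 forces not p.
s3: forces it.
s4: forces it.
Worlds forcing the formula: {s1, s3, s4}.

3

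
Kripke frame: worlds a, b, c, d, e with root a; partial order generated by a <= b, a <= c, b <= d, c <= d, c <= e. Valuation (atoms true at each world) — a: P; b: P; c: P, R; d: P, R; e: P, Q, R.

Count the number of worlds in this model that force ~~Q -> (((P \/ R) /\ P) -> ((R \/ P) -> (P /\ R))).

5

a: forces it.
b: forces it.
c: forces it.
d: forces it.
e: forces it.
Worlds forcing the formula: {a, b, c, d, e}.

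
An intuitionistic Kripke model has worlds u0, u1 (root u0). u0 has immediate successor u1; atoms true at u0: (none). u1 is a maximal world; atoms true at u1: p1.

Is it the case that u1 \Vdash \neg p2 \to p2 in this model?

No

u1 \nVdash \neg p2 \to p2: already at u1 itself, u1 \Vdash \neg p2 but u1 \nVdash p2.
u1 lacks atom p2, so u1 \nVdash p2.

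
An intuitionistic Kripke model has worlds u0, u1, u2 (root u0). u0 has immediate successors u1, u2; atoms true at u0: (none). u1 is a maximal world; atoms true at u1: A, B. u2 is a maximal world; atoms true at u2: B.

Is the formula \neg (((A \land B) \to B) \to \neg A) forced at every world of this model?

No

Not every world: u0 \nVdash \neg (((A \land B) \to B) \to \neg A).
u0 \nVdash \neg (((A \land B) \to B) \to \neg A) since u2 is accessible from u0 and u2 \Vdash ((A \land B) \to B) \to \neg A.
u2 \Vdash ((A \land B) \to B) \to \neg A: every world accessible from u2 that forces (A \land B) \to B (namely u2) also forces \neg A.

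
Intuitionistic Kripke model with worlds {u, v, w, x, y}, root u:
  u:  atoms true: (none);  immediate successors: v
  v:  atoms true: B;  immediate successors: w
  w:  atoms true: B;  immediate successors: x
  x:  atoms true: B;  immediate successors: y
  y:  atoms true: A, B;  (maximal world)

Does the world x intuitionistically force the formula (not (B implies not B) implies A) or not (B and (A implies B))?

No

x does not force (not (B implies not B) implies A) or not (B and (A implies B)): neither disjunct is forced at x.
x does not force not (B implies not B) implies A: already at x itself, x forces not (B implies not B) but x does not force A.
x lacks atom A, so x does not force A.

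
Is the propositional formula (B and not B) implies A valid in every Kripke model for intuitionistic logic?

This is an instance of ex falso quodlibet, which is intuitionistically derivable.
No world can force both B and not B, so the antecedent B and not B is never forced and the implication holds vacuously at every world.

Yes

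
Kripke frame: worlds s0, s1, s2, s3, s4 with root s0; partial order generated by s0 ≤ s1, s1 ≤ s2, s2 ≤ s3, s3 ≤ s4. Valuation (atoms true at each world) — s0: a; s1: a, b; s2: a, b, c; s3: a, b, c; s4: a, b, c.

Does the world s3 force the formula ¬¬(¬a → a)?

s3 ⊩ ¬¬(¬a → a): no world accessible from s3 forces ¬(¬a → a).

Yes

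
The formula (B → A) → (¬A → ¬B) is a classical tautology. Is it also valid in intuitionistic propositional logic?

Yes

This is the forward direction of contraposition, which is intuitionistically derivable.
Assume B → A and ¬A. If B held then A would follow, contradicting ¬A; so ¬B.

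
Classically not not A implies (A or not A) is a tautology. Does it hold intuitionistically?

This is a variant of double-negation elimination (deriving excluded middle from double negation), which is not intuitionistically valid.
A Kripke countermodel: worlds 0, 1; order generated by 0 <= 1; atoms true at each world — 0:{}; 1:{A}.
0 does not force not not A implies (A or not A): already at 0 itself, 0 forces not not A but 0 does not force A or not A.
0 does not force A or not A: neither disjunct is forced at 0.
0 lacks atom A, so 0 does not force A.
So the root 0 does not force the formula.

No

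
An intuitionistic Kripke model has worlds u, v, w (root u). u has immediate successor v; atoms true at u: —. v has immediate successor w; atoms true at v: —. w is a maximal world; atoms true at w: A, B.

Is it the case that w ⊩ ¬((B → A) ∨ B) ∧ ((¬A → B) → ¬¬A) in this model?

No

w ⊮ ¬((B → A) ∨ B) ∧ ((¬A → B) → ¬¬A) since w fails ¬((B → A) ∨ B).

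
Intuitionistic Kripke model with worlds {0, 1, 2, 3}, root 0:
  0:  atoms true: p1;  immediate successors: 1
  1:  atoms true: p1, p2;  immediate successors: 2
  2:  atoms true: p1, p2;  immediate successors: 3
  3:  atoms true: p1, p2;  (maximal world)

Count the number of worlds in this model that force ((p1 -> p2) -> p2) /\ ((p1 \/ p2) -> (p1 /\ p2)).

3

0: does not force it — 0 ||-/- ((p1 -> p2) -> p2) /\ ((p1 \/ p2) -> (p1 /\ p2)) since 0 fails (p1 \/ p2) -> (p1 /\ p2).
1: forces it.
2: forces it.
3: forces it.
Worlds forcing the formula: {1, 2, 3}.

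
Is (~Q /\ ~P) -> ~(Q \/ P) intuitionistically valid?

This is a constructively valid De Morgan direction (conjunction of negations to negated disjunction), which is intuitionistically derivable.
If both ~Q and ~P hold at a world, no accessible world forces Q or forces P, so none forces Q \/ P.

Yes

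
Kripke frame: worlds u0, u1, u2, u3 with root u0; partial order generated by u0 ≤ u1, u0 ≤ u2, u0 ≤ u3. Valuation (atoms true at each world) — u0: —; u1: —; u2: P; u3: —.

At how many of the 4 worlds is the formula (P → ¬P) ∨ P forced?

3

u0: does not force it — u0 ⊮ (P → ¬P) ∨ P: neither disjunct is forced at u0.
u1: forces it.
u2: forces it.
u3: forces it.
Worlds forcing the formula: {u1, u2, u3}.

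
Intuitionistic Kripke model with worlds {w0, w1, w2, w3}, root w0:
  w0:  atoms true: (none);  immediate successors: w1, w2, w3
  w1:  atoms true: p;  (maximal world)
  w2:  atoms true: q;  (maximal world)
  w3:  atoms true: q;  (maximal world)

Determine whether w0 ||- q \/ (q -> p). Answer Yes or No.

w0 ||-/- q \/ (q -> p): neither disjunct is forced at w0.
w0 lacks atom q, so w0 ||-/- q.

No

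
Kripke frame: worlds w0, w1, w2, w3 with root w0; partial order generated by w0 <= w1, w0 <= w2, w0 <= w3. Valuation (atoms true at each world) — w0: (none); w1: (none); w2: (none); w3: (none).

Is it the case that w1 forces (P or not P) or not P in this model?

Yes

w1 forces (P or not P) or not P via the disjunct P or not P.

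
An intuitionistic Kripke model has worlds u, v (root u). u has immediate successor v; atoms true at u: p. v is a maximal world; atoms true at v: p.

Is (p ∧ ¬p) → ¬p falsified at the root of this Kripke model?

No

u ⊩ (p ∧ ¬p) → ¬p vacuously: no world accessible from u forces the antecedent p ∧ ¬p.
So the root u forces (p ∧ ¬p) → ¬p; the model is not a countermodel.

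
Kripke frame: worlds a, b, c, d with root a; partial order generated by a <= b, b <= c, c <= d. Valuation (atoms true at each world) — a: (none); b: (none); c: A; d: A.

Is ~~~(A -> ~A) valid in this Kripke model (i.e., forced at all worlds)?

Yes

a ||- ~~~(A -> ~A): no world accessible from a forces ~~(A -> ~A).
Since the root a forces ~~~(A -> ~A) and forcing is persistent (monotone upward), every world forces it.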